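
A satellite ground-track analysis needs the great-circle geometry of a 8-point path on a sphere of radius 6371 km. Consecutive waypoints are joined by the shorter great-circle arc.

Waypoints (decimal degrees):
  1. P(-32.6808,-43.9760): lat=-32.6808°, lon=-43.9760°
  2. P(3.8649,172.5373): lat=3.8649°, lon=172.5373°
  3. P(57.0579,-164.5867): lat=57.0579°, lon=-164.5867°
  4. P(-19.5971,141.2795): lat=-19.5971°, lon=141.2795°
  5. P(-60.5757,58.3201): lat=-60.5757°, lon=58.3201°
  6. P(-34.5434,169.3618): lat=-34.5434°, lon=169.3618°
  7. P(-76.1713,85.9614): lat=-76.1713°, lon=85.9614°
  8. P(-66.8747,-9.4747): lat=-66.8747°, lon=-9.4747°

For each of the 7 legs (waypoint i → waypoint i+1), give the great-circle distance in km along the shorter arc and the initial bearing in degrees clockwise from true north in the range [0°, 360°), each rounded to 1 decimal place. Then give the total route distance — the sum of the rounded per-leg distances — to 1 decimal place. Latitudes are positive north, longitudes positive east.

Leg 1: φ1=-0.5703876, φ2=0.0674552, Δφ=0.6378428, Δλ=3.7788700 rad; a=sin²(Δφ/2)+cosφ1·cosφ2·sin²(Δλ/2)=0.8556701891; c=2·atan2(√a, √(1-a))=2.362199768; dist=6371·c=15049.575 ≈ 15049.6 km; running total=15049.6 km
Leg 1 bearing: y=sinΔλ·cosφ2=-0.59365617, x=cosφ1·sinφ2-sinφ1·cosφ2·cosΔλ=-0.37625419; θ=atan2(y, x)=-122.3662° <0 so +360° → 237.6338° ≈ 237.6°
Leg 2: φ1=0.0674552, φ2=0.9958482, Δφ=0.9283930, Δλ=-5.8839238 rad; a=sin²(Δφ/2)+cosφ1·cosφ2·sin²(Δλ/2)=0.2217757015; c=2·atan2(√a, √(1-a))=0.980690932; dist=6371·c=6247.982 ≈ 6248.0 km; running total=21297.6 km
Leg 2 bearing: y=sinΔλ·cosφ2=0.21139235, x=cosφ1·sinφ2-sinφ1·cosφ2·cosΔλ=0.80354106; θ=atan2(y, x)=14.7392° ≈ 14.7°
Leg 3: φ1=0.9958482, φ2=-0.3420339, Δφ=-1.3378821, Δλ=5.3383723 rad; a=sin²(Δφ/2)+cosφ1·cosφ2·sin²(Δλ/2)=0.4906644587; c=2·atan2(√a, √(1-a))=1.552124159; dist=6371·c=9888.583 ≈ 9888.6 km; running total=31186.2 km
Leg 3 bearing: y=sinΔλ·cosφ2=-0.76344526, x=cosφ1·sinφ2-sinφ1·cosφ2·cosΔλ=-0.64560261; θ=atan2(y, x)=-130.2193° <0 so +360° → 229.7807° ≈ 229.8°
Leg 4: φ1=-0.3420339, φ2=-1.0572454, Δφ=-0.7152115, Δλ=-1.4479147 rad; a=sin²(Δφ/2)+cosφ1·cosφ2·sin²(Δλ/2)=0.3255663955; c=2·atan2(√a, √(1-a))=1.214434229; dist=6371·c=7737.160 ≈ 7737.2 km; running total=38923.4 km
Leg 4 bearing: y=sinΔλ·cosφ2=-0.48756878, x=cosφ1·sinφ2-sinφ1·cosφ2·cosΔλ=-0.80035514; θ=atan2(y, x)=-148.6506° <0 so +360° → 211.3494° ≈ 211.3°
Leg 5: φ1=-1.0572454, φ2=-0.6028961, Δφ=0.4543493, Δλ=1.9380433 rad; a=sin²(Δφ/2)+cosφ1·cosφ2·sin²(Δλ/2)=0.3257028071; c=2·atan2(√a, √(1-a))=1.214725326; dist=6371·c=7739.015 ≈ 7739.0 km; running total=46662.4 km
Leg 5 bearing: y=sinΔλ·cosφ2=0.76877228, x=cosφ1·sinφ2-sinφ1·cosφ2·cosΔλ=-0.53616335; θ=atan2(y, x)=124.8930° ≈ 124.9°
Leg 6: φ1=-0.6028961, φ2=-1.3294400, Δφ=-0.7265439, Δλ=-1.4556116 rad; a=sin²(Δφ/2)+cosφ1·cosφ2·sin²(Δλ/2)=0.2133888888; c=2·atan2(√a, √(1-a))=0.960363439; dist=6371·c=6118.475 ≈ 6118.5 km; running total=52780.9 km
Leg 6 bearing: y=sinΔλ·cosφ2=-0.23743603, x=cosφ1·sinφ2-sinφ1·cosφ2·cosΔλ=-0.78424512; θ=atan2(y, x)=-163.1559° <0 so +360° → 196.8441° ≈ 196.8°
Leg 7: φ1=-1.3294400, φ2=-1.1671837, Δφ=0.1622563, Δλ=-1.6656742 rad; a=sin²(Δφ/2)+cosφ1·cosφ2·sin²(Δλ/2)=0.0579506454; c=2·atan2(√a, √(1-a))=0.486234568; dist=6371·c=3097.800 ≈ 3097.8 km; running total=55878.7 km
Leg 7 bearing: y=sinΔλ·cosφ2=-0.39097687, x=cosφ1·sinφ2-sinφ1·cosφ2·cosΔλ=-0.25594249; θ=atan2(y, x)=-123.2097° <0 so +360° → 236.7903° ≈ 236.8°

Leg 1: dist=15049.6 km, bearing=237.6°
Leg 2: dist=6248.0 km, bearing=14.7°
Leg 3: dist=9888.6 km, bearing=229.8°
Leg 4: dist=7737.2 km, bearing=211.3°
Leg 5: dist=7739.0 km, bearing=124.9°
Leg 6: dist=6118.5 km, bearing=196.8°
Leg 7: dist=3097.8 km, bearing=236.8°
Total: 55878.7 km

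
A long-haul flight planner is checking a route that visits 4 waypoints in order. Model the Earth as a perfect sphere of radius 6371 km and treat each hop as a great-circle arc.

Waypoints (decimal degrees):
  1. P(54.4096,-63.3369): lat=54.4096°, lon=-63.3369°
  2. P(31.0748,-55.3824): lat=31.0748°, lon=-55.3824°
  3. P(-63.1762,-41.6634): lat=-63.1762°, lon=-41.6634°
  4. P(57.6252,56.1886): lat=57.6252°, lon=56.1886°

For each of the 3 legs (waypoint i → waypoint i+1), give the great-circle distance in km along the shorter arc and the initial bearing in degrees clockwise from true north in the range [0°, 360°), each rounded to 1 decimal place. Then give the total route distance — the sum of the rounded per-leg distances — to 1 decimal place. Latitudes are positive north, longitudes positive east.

Leg 1: dist=2670.8 km, bearing=163.1°
Leg 2: dist=10550.7 km, bearing=173.8°
Leg 3: dist=15776.1 km, bearing=59.2°
Total: 28997.6 km

Leg 1: φ1=0.9496267, φ2=0.5423576, Δφ=-0.4072691, Δλ=0.1388322 rad; a=sin²(Δφ/2)+cosφ1·cosφ2·sin²(Δλ/2)=0.0432950778; c=2·atan2(√a, √(1-a))=0.419212313; dist=6371·c=2670.802 ≈ 2670.8 km; running total=2670.8 km
Leg 1 bearing: y=sinΔλ·cosφ2=0.11852737, x=cosφ1·sinφ2-sinφ1·cosφ2·cosΔλ=-0.38940174; θ=atan2(y, x)=163.0706° ≈ 163.1°
Leg 2: φ1=0.5423576, φ2=-1.1026327, Δφ=-1.6449903, Δλ=0.2394417 rad; a=sin²(Δφ/2)+cosφ1·cosφ2·sin²(Δλ/2)=0.5425761472; c=2·atan2(√a, √(1-a))=1.656051864; dist=6371·c=10550.706 ≈ 10550.7 km; running total=13221.5 km
Leg 2 bearing: y=sinΔλ·cosφ2=0.10701818, x=cosφ1·sinφ2-sinφ1·cosφ2·cosΔλ=-0.99060396; θ=atan2(y, x)=173.8341° ≈ 173.8°
Leg 3: φ1=-1.1026327, φ2=1.0057495, Δφ=2.1083822, Δλ=1.7078396 rad; a=sin²(Δφ/2)+cosφ1·cosφ2·sin²(Δλ/2)=0.8933482332; c=2·atan2(√a, √(1-a))=2.476235689; dist=6371·c=15776.098 ≈ 15776.1 km; running total=28997.6 km
Leg 3 bearing: y=sinΔλ·cosφ2=0.53043510, x=cosφ1·sinφ2-sinφ1·cosφ2·cosΔλ=0.31582792; θ=atan2(y, x)=59.2299° ≈ 59.2°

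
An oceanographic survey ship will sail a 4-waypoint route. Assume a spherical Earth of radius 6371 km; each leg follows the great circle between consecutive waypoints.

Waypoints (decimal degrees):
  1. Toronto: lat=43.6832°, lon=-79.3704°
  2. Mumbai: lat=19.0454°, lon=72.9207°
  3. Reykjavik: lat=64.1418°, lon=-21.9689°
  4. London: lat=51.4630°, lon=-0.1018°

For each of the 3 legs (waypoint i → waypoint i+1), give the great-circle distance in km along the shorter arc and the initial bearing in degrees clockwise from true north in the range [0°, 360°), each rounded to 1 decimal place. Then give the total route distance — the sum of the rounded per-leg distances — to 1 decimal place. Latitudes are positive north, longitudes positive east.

Leg 1: φ1=0.7624157, φ2=0.3324049, Δφ=-0.4300107, Δλ=2.6579811 rad; a=sin²(Δφ/2)+cosφ1·cosφ2·sin²(Δλ/2)=0.6899067635; c=2·atan2(√a, √(1-a))=1.960391036; dist=6371·c=12489.651 ≈ 12489.7 km; running total=12489.7 km
Leg 1 bearing: y=sinΔλ·cosφ2=0.43952673, x=cosφ1·sinφ2-sinφ1·cosφ2·cosΔλ=0.81397662; θ=atan2(y, x)=28.3679° ≈ 28.4°
Leg 2: φ1=0.3324049, φ2=1.1194856, Δφ=0.7870807, Δλ=-1.6561359 rad; a=sin²(Δφ/2)+cosφ1·cosφ2·sin²(Δλ/2)=0.3707476074; c=2·atan2(√a, √(1-a))=1.309322271; dist=6371·c=8341.692 ≈ 8341.7 km; running total=20831.4 km
Leg 2 bearing: y=sinΔλ·cosφ2=-0.43455817, x=cosφ1·sinφ2-sinφ1·cosφ2·cosΔλ=0.86274821; θ=atan2(y, x)=-26.7340° <0 so +360° → 333.2660° ≈ 333.3°
Leg 3: φ1=1.1194856, φ2=0.8981988, Δφ=-0.2212868, Δλ=0.3816529 rad; a=sin²(Δφ/2)+cosφ1·cosφ2·sin²(Δλ/2)=0.0219674396; c=2·atan2(√a, √(1-a))=0.297524502; dist=6371·c=1895.529 ≈ 1895.5 km; running total=22726.9 km
Leg 3 bearing: y=sinΔλ·cosφ2=0.23204684, x=cosφ1·sinφ2-sinφ1·cosφ2·cosΔλ=-0.17914728; θ=atan2(y, x)=127.6692° ≈ 127.7°

Leg 1: dist=12489.7 km, bearing=28.4°
Leg 2: dist=8341.7 km, bearing=333.3°
Leg 3: dist=1895.5 km, bearing=127.7°
Total: 22726.9 km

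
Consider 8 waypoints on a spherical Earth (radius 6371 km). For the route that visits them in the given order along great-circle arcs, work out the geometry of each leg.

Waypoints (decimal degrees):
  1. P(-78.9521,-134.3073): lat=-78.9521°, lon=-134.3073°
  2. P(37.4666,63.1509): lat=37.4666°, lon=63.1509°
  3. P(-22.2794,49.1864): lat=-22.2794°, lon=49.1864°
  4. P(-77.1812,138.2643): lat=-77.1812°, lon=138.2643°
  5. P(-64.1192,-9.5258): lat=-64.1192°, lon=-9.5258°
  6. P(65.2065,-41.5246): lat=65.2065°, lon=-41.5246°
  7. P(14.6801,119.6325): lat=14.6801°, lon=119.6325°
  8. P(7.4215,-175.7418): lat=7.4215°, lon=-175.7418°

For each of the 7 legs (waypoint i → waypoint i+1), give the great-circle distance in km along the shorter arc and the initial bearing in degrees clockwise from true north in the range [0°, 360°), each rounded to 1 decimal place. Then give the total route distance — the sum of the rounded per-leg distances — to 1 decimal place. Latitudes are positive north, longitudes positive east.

Leg 1: dist=15335.1 km, bearing=200.8°
Leg 2: dist=6802.4 km, bearing=194.8°
Leg 3: dist=7572.4 km, bearing=166.2°
Leg 4: dist=4149.0 km, bearing=202.6°
Leg 5: dist=14613.0 km, bearing=342.8°
Leg 6: dist=10991.7 km, bearing=18.4°
Leg 7: dist=7077.9 km, bearing=88.9°
Total: 66541.5 km

Leg 1: φ1=-1.3779741, φ2=0.6539155, Δφ=2.0318896, Δλ=3.4462957 rad; a=sin²(Δφ/2)+cosφ1·cosφ2·sin²(Δλ/2)=0.8710585798; c=2·atan2(√a, √(1-a))=2.407019852; dist=6371·c=15335.123 ≈ 15335.1 km; running total=15335.1 km
Leg 1 bearing: y=sinΔλ·cosφ2=-0.23812031, x=cosφ1·sinφ2-sinφ1·cosφ2·cosΔλ=-0.62654676; θ=atan2(y, x)=-159.1906° <0 so +360° → 200.8094° ≈ 200.8°
Leg 2: φ1=0.6539155, φ2=-0.3888489, Δφ=-1.0427644, Δλ=-0.2437265 rad; a=sin²(Δφ/2)+cosφ1·cosφ2·sin²(Δλ/2)=0.2589361034; c=2·atan2(√a, √(1-a))=1.067714525; dist=6371·c=6802.409 ≈ 6802.4 km; running total=22137.5 km
Leg 2 bearing: y=sinΔλ·cosφ2=-0.22330513, x=cosφ1·sinφ2-sinφ1·cosφ2·cosΔλ=-0.84716445; θ=atan2(y, x)=-165.2332° <0 so +360° → 194.7668° ≈ 194.8°
Leg 3: φ1=-0.3888489, φ2=-1.3470661, Δφ=-0.9582172, Δλ=1.5547026 rad; a=sin²(Δφ/2)+cosφ1·cosφ2·sin²(Δλ/2)=0.3135107922; c=2·atan2(√a, √(1-a))=1.188579316; dist=6371·c=7572.439 ≈ 7572.4 km; running total=29709.9 km
Leg 3 bearing: y=sinΔλ·cosφ2=0.22183972, x=cosφ1·sinφ2-sinφ1·cosφ2·cosΔλ=-0.90092965; θ=atan2(y, x)=166.1670° ≈ 166.2°
Leg 4: φ1=-1.3470661, φ2=-1.1190912, Δφ=0.2279749, Δλ=-2.5794238 rad; a=sin²(Δφ/2)+cosφ1·cosφ2·sin²(Δλ/2)=0.1023303933; c=2·atan2(√a, √(1-a))=0.651229346; dist=6371·c=4148.982 ≈ 4149.0 km; running total=33858.9 km
Leg 4 bearing: y=sinΔλ·cosφ2=-0.23266448, x=cosφ1·sinφ2-sinφ1·cosφ2·cosΔλ=-0.55973456; θ=atan2(y, x)=-157.4288° <0 so +360° → 202.5712° ≈ 202.6°
Leg 5: φ1=-1.1190912, φ2=1.1380681, Δφ=2.2571593, Δλ=-0.5584844 rad; a=sin²(Δφ/2)+cosφ1·cosφ2·sin²(Δλ/2)=0.8307700367; c=2·atan2(√a, √(1-a))=2.293666910; dist=6371·c=14612.952 ≈ 14613.0 km; running total=48471.9 km
Leg 5 bearing: y=sinΔλ·cosφ2=-0.22221372, x=cosφ1·sinφ2-sinφ1·cosφ2·cosΔλ=0.71623027; θ=atan2(y, x)=-17.2367° <0 so +360° → 342.7633° ≈ 342.8°
Leg 6: φ1=1.1380681, φ2=0.2562161, Δφ=-0.8818520, Δλ=2.8127220 rad; a=sin²(Δφ/2)+cosφ1·cosφ2·sin²(Δλ/2)=0.5769283648; c=2·atan2(√a, √(1-a))=1.725266629; dist=6371·c=10991.674 ≈ 10991.7 km; running total=59463.6 km
Leg 6 bearing: y=sinΔλ·cosφ2=0.31243117, x=cosφ1·sinφ2-sinφ1·cosφ2·cosΔλ=0.93739792; θ=atan2(y, x)=18.4330° ≈ 18.4°
Leg 7: φ1=0.2562161, φ2=0.1295296, Δφ=-0.1266865, Δλ=-5.1552541 rad; a=sin²(Δφ/2)+cosφ1·cosφ2·sin²(Δλ/2)=0.2780989375; c=2·atan2(√a, √(1-a))=1.110959237; dist=6371·c=7077.921 ≈ 7077.9 km; running total=66541.5 km
Leg 7 bearing: y=sinΔλ·cosφ2=0.89595854, x=cosφ1·sinφ2-sinφ1·cosφ2·cosΔλ=0.01726200; θ=atan2(y, x)=88.8962° ≈ 88.9°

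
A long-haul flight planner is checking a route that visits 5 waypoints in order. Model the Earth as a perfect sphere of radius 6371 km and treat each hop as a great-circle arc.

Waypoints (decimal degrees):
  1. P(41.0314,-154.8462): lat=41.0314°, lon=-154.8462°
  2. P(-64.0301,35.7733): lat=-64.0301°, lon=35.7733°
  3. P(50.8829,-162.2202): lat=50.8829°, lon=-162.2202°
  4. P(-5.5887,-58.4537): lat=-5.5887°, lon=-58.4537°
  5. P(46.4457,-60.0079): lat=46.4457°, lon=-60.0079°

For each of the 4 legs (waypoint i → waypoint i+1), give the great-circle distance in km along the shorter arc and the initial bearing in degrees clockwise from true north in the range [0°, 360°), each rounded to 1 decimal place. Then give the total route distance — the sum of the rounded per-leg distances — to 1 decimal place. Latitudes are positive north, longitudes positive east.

Leg 1: dist=17367.0 km, bearing=191.5°
Leg 2: dist=18213.3 km, bearing=135.7°
Leg 3: dist=11453.3 km, bearing=82.8°
Leg 4: dist=5788.0 km, bearing=358.6°
Total: 52821.6 km

Leg 1: φ1=0.7161330, φ2=-1.1175361, Δφ=-1.8336691, Δλ=3.3269379 rad; a=sin²(Δφ/2)+cosφ1·cosφ2·sin²(Δλ/2)=0.9574280350; c=2·atan2(√a, √(1-a))=2.725947647; dist=6371·c=17367.012 ≈ 17367.0 km; running total=17367.0 km
Leg 1 bearing: y=sinΔλ·cosφ2=-0.08069858, x=cosφ1·sinφ2-sinφ1·cosφ2·cosΔλ=-0.39563381; θ=atan2(y, x)=-168.4714° <0 so +360° → 191.5286° ≈ 191.5°
Leg 2: φ1=-1.1175361, φ2=0.8880741, Δφ=2.0056102, Δλ=-3.4556385 rad; a=sin²(Δφ/2)+cosφ1·cosφ2·sin²(Δλ/2)=0.9801384054; c=2·atan2(√a, √(1-a))=2.858788836; dist=6371·c=18213.344 ≈ 18213.3 km; running total=35580.3 km
Leg 2 bearing: y=sinΔλ·cosφ2=0.19489303, x=cosφ1·sinφ2-sinφ1·cosφ2·cosΔλ=-0.19971267; θ=atan2(y, x)=135.6998° ≈ 135.7°
Leg 3: φ1=0.8880741, φ2=-0.0975412, Δφ=-0.9856154, Δλ=1.8110671 rad; a=sin²(Δφ/2)+cosφ1·cosφ2·sin²(Δλ/2)=0.6124894087; c=2·atan2(√a, √(1-a))=1.797717623; dist=6371·c=11453.259 ≈ 11453.3 km; running total=47033.6 km
Leg 3 bearing: y=sinΔλ·cosφ2=0.96665675, x=cosφ1·sinφ2-sinφ1·cosφ2·cosΔλ=0.12230802; θ=atan2(y, x)=82.7889° ≈ 82.8°
Leg 4: φ1=-0.0975412, φ2=0.8106304, Δφ=0.9081716, Δλ=-0.0271259 rad; a=sin²(Δφ/2)+cosφ1·cosφ2·sin²(Δλ/2)=0.1925320175; c=2·atan2(√a, √(1-a))=0.908491566; dist=6371·c=5788.000 ≈ 5788.0 km; running total=52821.6 km
Leg 4 bearing: y=sinΔλ·cosφ2=-0.01868859, x=cosφ1·sinφ2-sinφ1·cosφ2·cosΔλ=0.78835556; θ=atan2(y, x)=-1.3580° <0 so +360° → 358.6420° ≈ 358.6°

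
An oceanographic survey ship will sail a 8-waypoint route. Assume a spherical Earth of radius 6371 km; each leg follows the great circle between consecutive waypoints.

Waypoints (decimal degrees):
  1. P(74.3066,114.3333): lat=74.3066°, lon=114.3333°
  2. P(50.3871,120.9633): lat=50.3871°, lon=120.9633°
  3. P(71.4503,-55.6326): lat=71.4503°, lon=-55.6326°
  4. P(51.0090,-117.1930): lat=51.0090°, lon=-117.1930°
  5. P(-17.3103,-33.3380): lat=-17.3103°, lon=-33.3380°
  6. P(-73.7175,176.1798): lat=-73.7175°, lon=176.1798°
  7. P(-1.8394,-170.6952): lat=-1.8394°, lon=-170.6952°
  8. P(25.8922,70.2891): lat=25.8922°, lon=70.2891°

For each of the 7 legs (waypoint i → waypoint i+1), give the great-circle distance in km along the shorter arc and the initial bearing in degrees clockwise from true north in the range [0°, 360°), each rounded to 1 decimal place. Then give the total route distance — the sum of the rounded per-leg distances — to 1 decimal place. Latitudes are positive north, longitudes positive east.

Leg 1: dist=2677.8 km, bearing=169.6°
Leg 2: dist=6464.7 km, bearing=358.7°
Leg 3: dist=3744.6 km, bearing=266.2°
Leg 4: dist=11076.3 km, bearing=105.7°
Leg 5: dist=9671.8 km, bearing=188.0°
Leg 6: dist=8041.5 km, bearing=13.8°
Leg 7: dist=12982.4 km, bearing=298.2°
Total: 54659.1 km

Leg 1: φ1=1.2968948, φ2=0.8794208, Δφ=-0.4174740, Δλ=0.1157153 rad; a=sin²(Δφ/2)+cosφ1·cosφ2·sin²(Δλ/2)=0.0435186707; c=2·atan2(√a, √(1-a))=0.420309589; dist=6371·c=2677.792 ≈ 2677.8 km; running total=2677.8 km
Leg 1 bearing: y=sinΔλ·cosφ2=0.07361526, x=cosφ1·sinφ2-sinφ1·cosφ2·cosΔλ=-0.40134770; θ=atan2(y, x)=169.6063° ≈ 169.6°
Leg 2: φ1=0.8794208, φ2=1.2470430, Δφ=0.3676222, Δλ=-3.0821799 rad; a=sin²(Δφ/2)+cosφ1·cosφ2·sin²(Δλ/2)=0.2360658286; c=2·atan2(√a, √(1-a))=1.014707546; dist=6371·c=6464.702 ≈ 6464.7 km; running total=9142.5 km
Leg 2 bearing: y=sinΔλ·cosφ2=-0.01888969, x=cosφ1·sinφ2-sinφ1·cosφ2·cosΔλ=0.84911612; θ=atan2(y, x)=-1.2744° <0 so +360° → 358.7256° ≈ 358.7°
Leg 3: φ1=1.2470430, φ2=0.8902750, Δφ=-0.3567680, Δλ=-1.0744317 rad; a=sin²(Δφ/2)+cosφ1·cosφ2·sin²(Δλ/2)=0.0839047758; c=2·atan2(√a, √(1-a))=0.587749889; dist=6371·c=3744.555 ≈ 3744.6 km; running total=12887.1 km
Leg 3 bearing: y=sinΔλ·cosφ2=-0.55326643, x=cosφ1·sinφ2-sinφ1·cosφ2·cosΔλ=-0.03681463; θ=atan2(y, x)=-93.8069° <0 so +360° → 266.1931° ≈ 266.2°
Leg 4: φ1=0.8902750, φ2=-0.3021217, Δφ=-1.1923967, Δλ=1.4635458 rad; a=sin²(Δφ/2)+cosφ1·cosφ2·sin²(Δλ/2)=0.5834822627; c=2·atan2(√a, √(1-a))=1.738546498; dist=6371·c=11076.280 ≈ 11076.3 km; running total=23963.4 km
Leg 4 bearing: y=sinΔλ·cosφ2=0.94922175, x=cosφ1·sinφ2-sinφ1·cosφ2·cosΔλ=-0.26664756; θ=atan2(y, x)=105.6907° ≈ 105.7°
Leg 5: φ1=-0.3021217, φ2=-1.2866131, Δφ=-0.9844914, Δλ=3.6567755 rad; a=sin²(Δφ/2)+cosφ1·cosφ2·sin²(Δλ/2)=0.4736595056; c=2·atan2(√a, √(1-a))=1.518090940; dist=6371·c=9671.757 ≈ 9671.8 km; running total=33635.2 km
Leg 5 bearing: y=sinΔλ·cosφ2=-0.13813834, x=cosφ1·sinφ2-sinφ1·cosφ2·cosΔλ=-0.98901088; θ=atan2(y, x)=-172.0488° <0 so +360° → 187.9512° ≈ 188.0°
Leg 6: φ1=-1.2866131, φ2=-0.0321036, Δφ=1.2545095, Δλ=-6.0541108 rad; a=sin²(Δφ/2)+cosφ1·cosφ2·sin²(Δλ/2)=0.3481403550; c=2·atan2(√a, √(1-a))=1.262202394; dist=6371·c=8041.491 ≈ 8041.5 km; running total=41676.7 km
Leg 6 bearing: y=sinΔλ·cosφ2=0.22695926, x=cosφ1·sinφ2-sinφ1·cosφ2·cosΔλ=0.92533458; θ=atan2(y, x)=13.7810° ≈ 13.8°
Leg 7: φ1=-0.0321036, φ2=0.4519041, Δφ=0.4840077, Δλ=4.2059695 rad; a=sin²(Δφ/2)+cosφ1·cosφ2·sin²(Δλ/2)=0.7250751978; c=2·atan2(√a, √(1-a))=2.037730084; dist=6371·c=12982.378 ≈ 12982.4 km; running total=54659.1 km
Leg 7 bearing: y=sinΔλ·cosφ2=-0.78670342, x=cosφ1·sinφ2-sinφ1·cosφ2·cosΔλ=0.42244804; θ=atan2(y, x)=-61.7649° <0 so +360° → 298.2351° ≈ 298.2°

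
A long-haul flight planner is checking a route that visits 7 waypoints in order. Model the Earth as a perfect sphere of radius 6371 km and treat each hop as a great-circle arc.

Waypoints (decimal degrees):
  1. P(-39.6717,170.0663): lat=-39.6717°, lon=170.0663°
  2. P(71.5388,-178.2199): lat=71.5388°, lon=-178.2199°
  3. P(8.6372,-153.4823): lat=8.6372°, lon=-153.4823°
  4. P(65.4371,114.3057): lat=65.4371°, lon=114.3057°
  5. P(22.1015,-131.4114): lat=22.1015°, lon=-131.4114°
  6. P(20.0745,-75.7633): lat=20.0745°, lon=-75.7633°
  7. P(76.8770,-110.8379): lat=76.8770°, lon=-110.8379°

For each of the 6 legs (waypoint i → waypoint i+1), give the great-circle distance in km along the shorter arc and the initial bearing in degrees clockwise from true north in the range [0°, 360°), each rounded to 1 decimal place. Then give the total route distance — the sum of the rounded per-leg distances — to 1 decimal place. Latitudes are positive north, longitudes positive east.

Leg 1: dist=12400.8 km, bearing=4.0°
Leg 2: dist=7198.3 km, bearing=152.8°
Leg 3: dist=9236.5 km, bearing=335.3°
Leg 4: dist=8829.8 km, bearing=59.2°
Leg 5: dist=5745.4 km, bearing=81.3°
Leg 6: dist=6606.8 km, bearing=351.3°
Total: 50017.6 km

Leg 1: φ1=-0.6924018, φ2=1.2485876, Δφ=1.9409894, Δλ=-6.0787409 rad; a=sin²(Δφ/2)+cosφ1·cosφ2·sin²(Δλ/2)=0.6834357803; c=2·atan2(√a, √(1-a))=1.946440177; dist=6371·c=12400.770 ≈ 12400.8 km; running total=12400.8 km
Leg 1 bearing: y=sinΔλ·cosφ2=0.06428979, x=cosφ1·sinφ2-sinφ1·cosφ2·cosΔλ=0.92804746; θ=atan2(y, x)=3.9628° ≈ 4.0°
Leg 2: φ1=1.2485876, φ2=0.1507476, Δφ=-1.0978400, Δλ=0.4317526 rad; a=sin²(Δφ/2)+cosφ1·cosφ2·sin²(Δλ/2)=0.2866046574; c=2·atan2(√a, √(1-a))=1.129855285; dist=6371·c=7198.308 ≈ 7198.3 km; running total=19599.1 km
Leg 2 bearing: y=sinΔλ·cosφ2=0.41371743, x=cosφ1·sinφ2-sinφ1·cosφ2·cosΔλ=-0.80416889; θ=atan2(y, x)=152.7757° ≈ 152.8°
Leg 3: φ1=0.1507476, φ2=1.1420928, Δφ=0.9913453, Δλ=4.6737823 rad; a=sin²(Δφ/2)+cosφ1·cosφ2·sin²(Δλ/2)=0.4396377450; c=2·atan2(√a, √(1-a))=1.449776629; dist=6371·c=9236.527 ≈ 9236.5 km; running total=28835.6 km
Leg 3 bearing: y=sinΔλ·cosφ2=-0.41538221, x=cosφ1·sinφ2-sinφ1·cosφ2·cosΔλ=0.90160036; θ=atan2(y, x)=-24.7363° <0 so +360° → 335.2637° ≈ 335.3°
Leg 4: φ1=1.1420928, φ2=0.3857439, Δφ=-0.7563489, Δλ=-4.2885724 rad; a=sin²(Δφ/2)+cosφ1·cosφ2·sin²(Δλ/2)=0.4080942103; c=2·atan2(√a, √(1-a))=1.385933622; dist=6371·c=8829.783 ≈ 8829.8 km; running total=37665.4 km
Leg 4 bearing: y=sinΔλ·cosφ2=0.84454601, x=cosφ1·sinφ2-sinφ1·cosφ2·cosΔλ=0.50294666; θ=atan2(y, x)=59.2252° ≈ 59.2°
Leg 5: φ1=0.3857439, φ2=0.3503661, Δφ=-0.0353778, Δλ=0.9712426 rad; a=sin²(Δφ/2)+cosφ1·cosφ2·sin²(Δλ/2)=0.1899037504; c=2·atan2(√a, √(1-a))=0.901808253; dist=6371·c=5745.420 ≈ 5745.4 km; running total=43410.8 km
Leg 5 bearing: y=sinΔλ·cosφ2=0.77543067, x=cosφ1·sinφ2-sinφ1·cosφ2·cosΔλ=0.11861087; θ=atan2(y, x)=81.3034° ≈ 81.3°
Leg 6: φ1=0.3503661, φ2=1.3417568, Δφ=0.9913906, Δλ=-0.6121673 rad; a=sin²(Δφ/2)+cosφ1·cosφ2·sin²(Δλ/2)=0.2455991498; c=2·atan2(√a, √(1-a))=1.037004051; dist=6371·c=6606.753 ≈ 6606.8 km; running total=50017.6 km
Leg 6 bearing: y=sinΔλ·cosφ2=-0.13046814, x=cosφ1·sinφ2-sinφ1·cosφ2·cosΔλ=0.85094001; θ=atan2(y, x)=-8.7168° <0 so +360° → 351.2832° ≈ 351.3°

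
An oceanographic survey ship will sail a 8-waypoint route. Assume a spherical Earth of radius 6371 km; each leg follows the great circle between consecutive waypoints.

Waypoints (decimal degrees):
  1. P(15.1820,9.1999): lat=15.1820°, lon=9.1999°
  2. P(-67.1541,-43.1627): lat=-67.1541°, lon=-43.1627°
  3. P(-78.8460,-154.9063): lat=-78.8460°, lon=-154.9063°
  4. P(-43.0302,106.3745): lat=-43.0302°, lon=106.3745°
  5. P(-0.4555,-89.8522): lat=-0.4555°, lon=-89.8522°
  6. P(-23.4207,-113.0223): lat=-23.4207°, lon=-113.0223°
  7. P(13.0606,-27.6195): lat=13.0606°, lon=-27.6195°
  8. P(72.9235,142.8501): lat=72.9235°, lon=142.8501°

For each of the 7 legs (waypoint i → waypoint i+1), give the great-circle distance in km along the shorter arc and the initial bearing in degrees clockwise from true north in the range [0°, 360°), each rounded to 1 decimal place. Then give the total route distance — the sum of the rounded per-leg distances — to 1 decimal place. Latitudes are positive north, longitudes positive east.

Leg 1: dist=10087.3 km, bearing=197.9°
Leg 2: dist=3202.2 km, bearing=201.9°
Leg 3: dist=5515.8 km, bearing=251.6°
Leg 4: dist=14915.8 km, bearing=157.1°
Leg 5: dist=3574.0 km, bearing=222.7°
Leg 6: dist=10123.4 km, bearing=76.2°
Leg 7: dist=10428.9 km, bearing=2.8°
Total: 57847.4 km

Leg 1: φ1=0.2649759, φ2=-1.1720602, Δφ=-1.4370360, Δλ=-0.9138998 rad; a=sin²(Δφ/2)+cosφ1·cosφ2·sin²(Δλ/2)=0.5062622195; c=2·atan2(√a, √(1-a))=1.583321093; dist=6371·c=10087.339 ≈ 10087.3 km; running total=10087.3 km
Leg 1 bearing: y=sinΔλ·cosφ2=-0.30745490, x=cosφ1·sinφ2-sinφ1·cosφ2·cosΔλ=-0.95148023; θ=atan2(y, x)=-162.0926° <0 so +360° → 197.9074° ≈ 197.9°
Leg 2: φ1=-1.1720602, φ2=-1.3761223, Δφ=-0.2040622, Δλ=-1.9502937 rad; a=sin²(Δφ/2)+cosφ1·cosφ2·sin²(Δλ/2)=0.0618392281; c=2·atan2(√a, √(1-a))=0.502623970; dist=6371·c=3202.217 ≈ 3202.2 km; running total=13289.5 km
Leg 2 bearing: y=sinΔλ·cosφ2=-0.17968317, x=cosφ1·sinφ2-sinφ1·cosφ2·cosΔλ=-0.44696142; θ=atan2(y, x)=-158.0994° <0 so +360° → 201.9006° ≈ 201.9°
Leg 3: φ1=-1.3761223, φ2=-0.7510187, Δφ=0.6251036, Δλ=4.5602102 rad; a=sin²(Δφ/2)+cosφ1·cosφ2·sin²(Δλ/2)=0.1759711681; c=2·atan2(√a, √(1-a))=0.865765032; dist=6371·c=5515.789 ≈ 5515.8 km; running total=18805.3 km
Leg 3 bearing: y=sinΔλ·cosφ2=-0.72254613, x=cosφ1·sinφ2-sinφ1·cosφ2·cosΔλ=-0.24072464; θ=atan2(y, x)=-108.4261° <0 so +360° → 251.5739° ≈ 251.6°
Leg 4: φ1=-0.7510187, φ2=-0.0079500, Δφ=0.7430687, Δλ=-3.4248020 rad; a=sin²(Δφ/2)+cosφ1·cosφ2·sin²(Δλ/2)=0.8482134369; c=2·atan2(√a, √(1-a))=2.341202635; dist=6371·c=14915.802 ≈ 14915.8 km; running total=33721.1 km
Leg 4 bearing: y=sinΔλ·cosφ2=0.27942974, x=cosφ1·sinφ2-sinφ1·cosφ2·cosΔλ=-0.66099064; θ=atan2(y, x)=157.0841° ≈ 157.1°
Leg 5: φ1=-0.0079500, φ2=-0.4087683, Δφ=-0.4008184, Δλ=-0.4043945 rad; a=sin²(Δφ/2)+cosφ1·cosφ2·sin²(Δλ/2)=0.0766347193; c=2·atan2(√a, √(1-a))=0.560986730; dist=6371·c=3574.046 ≈ 3574.0 km; running total=37295.1 km
Leg 5 bearing: y=sinΔλ·cosφ2=-0.36104528, x=cosφ1·sinφ2-sinφ1·cosφ2·cosΔλ=-0.39076037; θ=atan2(y, x)=-137.2634° <0 so +360° → 222.7366° ≈ 222.7°
Leg 6: φ1=-0.4087683, φ2=0.2279505, Δφ=0.6367188, Δλ=1.4905601 rad; a=sin²(Δφ/2)+cosφ1·cosφ2·sin²(Δλ/2)=0.5090894039; c=2·atan2(√a, √(1-a))=1.588976136; dist=6371·c=10123.367 ≈ 10123.4 km; running total=47418.5 km
Leg 6 bearing: y=sinΔλ·cosφ2=0.97099762, x=cosφ1·sinφ2-sinφ1·cosφ2·cosΔλ=0.23839706; θ=atan2(y, x)=76.2057° ≈ 76.2°
Leg 7: φ1=0.2279505, φ2=1.2727552, Δφ=1.0448047, Δλ=2.9752558 rad; a=sin²(Δφ/2)+cosφ1·cosφ2·sin²(Δλ/2)=0.5330425904; c=2·atan2(√a, √(1-a))=1.636929704; dist=6371·c=10428.879 ≈ 10428.9 km; running total=57847.4 km
Leg 7 bearing: y=sinΔλ·cosφ2=0.04861961, x=cosφ1·sinφ2-sinφ1·cosφ2·cosΔλ=0.99662876; θ=atan2(y, x)=2.7929° ≈ 2.8°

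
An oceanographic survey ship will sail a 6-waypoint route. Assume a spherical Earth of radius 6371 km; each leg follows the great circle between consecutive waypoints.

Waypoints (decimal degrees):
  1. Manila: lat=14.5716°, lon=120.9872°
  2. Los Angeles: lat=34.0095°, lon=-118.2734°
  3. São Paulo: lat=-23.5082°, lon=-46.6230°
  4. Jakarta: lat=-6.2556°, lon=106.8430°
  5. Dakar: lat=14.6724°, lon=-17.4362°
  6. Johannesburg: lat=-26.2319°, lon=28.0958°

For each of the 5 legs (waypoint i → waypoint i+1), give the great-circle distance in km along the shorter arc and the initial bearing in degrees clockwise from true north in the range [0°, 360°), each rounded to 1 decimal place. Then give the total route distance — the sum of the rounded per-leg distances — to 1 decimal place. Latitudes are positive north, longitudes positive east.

Leg 1: dist=11745.0 km, bearing=47.7°
Leg 2: dist=9904.3 km, bearing=119.5°
Leg 3: dist=15627.3 km, bearing=135.7°
Leg 4: dist=13865.5 km, bearing=283.5°
Leg 5: dist=6701.7 km, bearing=132.5°
Total: 57843.8 km

Leg 1: φ1=0.2543224, φ2=0.5935778, Δφ=0.3392554, Δλ=-4.1758852 rad; a=sin²(Δφ/2)+cosφ1·cosφ2·sin²(Δλ/2)=0.6346757148; c=2·atan2(√a, √(1-a))=1.843515835; dist=6371·c=11745.039 ≈ 11745.0 km; running total=11745.0 km
Leg 1 bearing: y=sinΔλ·cosφ2=0.71247891, x=cosφ1·sinφ2-sinφ1·cosφ2·cosΔλ=0.64793797; θ=atan2(y, x)=47.7162° ≈ 47.7°
Leg 2: φ1=0.5935778, φ2=-0.4102955, Δφ=-1.0038732, Δλ=1.2505354 rad; a=sin²(Δφ/2)+cosφ1·cosφ2·sin²(Δλ/2)=0.4919007128; c=2·atan2(√a, √(1-a))=1.554597044; dist=6371·c=9904.338 ≈ 9904.3 km; running total=21649.3 km
Leg 2 bearing: y=sinΔλ·cosφ2=0.87037642, x=cosφ1·sinφ2-sinφ1·cosφ2·cosΔλ=-0.49212040; θ=atan2(y, x)=119.4843° ≈ 119.5°
Leg 3: φ1=-0.4102955, φ2=-0.1091808, Δφ=0.3011147, Δλ=2.6784870 rad; a=sin²(Δφ/2)+cosφ1·cosφ2·sin²(Δλ/2)=0.8860329686; c=2·atan2(√a, √(1-a))=2.452881758; dist=6371·c=15627.310 ≈ 15627.3 km; running total=37276.6 km
Leg 3 bearing: y=sinΔλ·cosφ2=0.44406884, x=cosφ1·sinφ2-sinφ1·cosφ2·cosΔλ=-0.45466147; θ=atan2(y, x)=135.6753° ≈ 135.7°
Leg 4: φ1=-0.1091808, φ2=0.2560817, Δφ=0.3652625, Δλ=-2.1690812 rad; a=sin²(Δφ/2)+cosφ1·cosφ2·sin²(Δλ/2)=0.7846073489; c=2·atan2(√a, √(1-a))=2.176346730; dist=6371·c=13865.505 ≈ 13865.5 km; running total=51142.1 km
Leg 4 bearing: y=sinΔλ·cosφ2=-0.79935698, x=cosφ1·sinφ2-sinφ1·cosφ2·cosΔλ=0.19241373; θ=atan2(y, x)=-76.4658° <0 so +360° → 283.5342° ≈ 283.5°
Leg 5: φ1=0.2560817, φ2=-0.4578330, Δφ=-0.7139147, Δλ=0.7946833 rad; a=sin²(Δφ/2)+cosφ1·cosφ2·sin²(Δλ/2)=0.2520403190; c=2·atan2(√a, √(1-a))=1.051903092; dist=6371·c=6701.675 ≈ 6701.7 km; running total=57843.8 km
Leg 5 bearing: y=sinΔλ·cosφ2=0.64014556, x=cosφ1·sinφ2-sinφ1·cosφ2·cosΔλ=-0.58675178; θ=atan2(y, x)=132.5081° ≈ 132.5°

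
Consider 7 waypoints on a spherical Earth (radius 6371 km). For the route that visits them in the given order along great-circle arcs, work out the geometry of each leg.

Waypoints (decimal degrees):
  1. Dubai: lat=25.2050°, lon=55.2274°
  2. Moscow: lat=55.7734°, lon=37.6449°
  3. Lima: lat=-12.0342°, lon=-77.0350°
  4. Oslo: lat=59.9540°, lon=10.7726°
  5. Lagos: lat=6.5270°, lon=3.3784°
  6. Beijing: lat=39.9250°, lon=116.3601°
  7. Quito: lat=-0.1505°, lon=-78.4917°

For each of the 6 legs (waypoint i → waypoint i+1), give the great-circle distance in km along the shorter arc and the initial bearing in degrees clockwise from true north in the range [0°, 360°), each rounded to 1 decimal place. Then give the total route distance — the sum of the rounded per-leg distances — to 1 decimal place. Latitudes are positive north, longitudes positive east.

Leg 1: dist=3686.0 km, bearing=341.9°
Leg 2: dist=12643.8 km, bearing=283.9°
Leg 3: dist=11042.6 km, bearing=30.5°
Leg 4: dist=5973.6 km, bearing=189.1°
Leg 5: dist=11450.3 km, bearing=46.4°
Leg 6: dist=15343.0 km, bearing=22.5°
Total: 60139.3 km

Leg 1: φ1=0.4399102, φ2=0.9734295, Δφ=0.5335192, Δλ=-0.3068725 rad; a=sin²(Δφ/2)+cosφ1·cosφ2·sin²(Δλ/2)=0.0813761681; c=2·atan2(√a, √(1-a))=0.578565986; dist=6371·c=3686.044 ≈ 3686.0 km; running total=3686.0 km
Leg 1 bearing: y=sinΔλ·cosφ2=-0.16990941, x=cosφ1·sinφ2-sinφ1·cosφ2·cosΔλ=0.51975681; θ=atan2(y, x)=-18.1027° <0 so +360° → 341.8973° ≈ 341.9°
Leg 2: φ1=0.9734295, φ2=-0.2100364, Δφ=-1.1834659, Δλ=-2.0015418 rad; a=sin²(Δφ/2)+cosφ1·cosφ2·sin²(Δλ/2)=0.7010420309; c=2·atan2(√a, √(1-a))=1.984588202; dist=6371·c=12643.811 ≈ 12643.8 km; running total=16329.8 km
Leg 2 bearing: y=sinΔλ·cosφ2=-0.88868550, x=cosφ1·sinφ2-sinφ1·cosφ2·cosΔλ=0.22037805; θ=atan2(y, x)=-76.0726° <0 so +360° → 283.9274° ≈ 283.9°
Leg 3: φ1=-0.2100364, φ2=1.0463947, Δφ=1.2564311, Δλ=1.5325317 rad; a=sin²(Δφ/2)+cosφ1·cosφ2·sin²(Δλ/2)=0.5808726900; c=2·atan2(√a, √(1-a))=1.733255393; dist=6371·c=11042.570 ≈ 11042.6 km; running total=27372.4 km
Leg 3 bearing: y=sinΔλ·cosφ2=0.50032862, x=cosφ1·sinφ2-sinφ1·cosφ2·cosΔλ=0.85059374; θ=atan2(y, x)=30.4645° ≈ 30.5°
Leg 4: φ1=1.0463947, φ2=0.1139176, Δφ=-0.9324771, Δλ=-0.1290531 rad; a=sin²(Δφ/2)+cosφ1·cosφ2·sin²(Δλ/2)=0.2041451028; c=2·atan2(√a, √(1-a))=0.937618197; dist=6371·c=5973.566 ≈ 5973.6 km; running total=33346.0 km
Leg 4 bearing: y=sinΔλ·cosφ2=-0.12786106, x=cosφ1·sinφ2-sinφ1·cosφ2·cosΔλ=-0.79594665; θ=atan2(y, x)=-170.8740° <0 so +360° → 189.1260° ≈ 189.1°
Leg 5: φ1=0.1139176, φ2=0.6968227, Δφ=0.5829051, Δλ=1.9719027 rad; a=sin²(Δφ/2)+cosφ1·cosφ2·sin²(Δλ/2)=0.6122635912; c=2·atan2(√a, √(1-a))=1.797254130; dist=6371·c=11450.306 ≈ 11450.3 km; running total=44796.3 km
Leg 5 bearing: y=sinΔλ·cosφ2=0.70601721, x=cosφ1·sinφ2-sinφ1·cosφ2·cosΔλ=0.67166006; θ=atan2(y, x)=46.4286° ≈ 46.4°
Leg 6: φ1=0.6968227, φ2=-0.0026267, Δφ=-0.6994494, Δλ=-3.4008055 rad; a=sin²(Δφ/2)+cosφ1·cosφ2·sin²(Δλ/2)=0.8714741801; c=2·atan2(√a, √(1-a))=2.408260803; dist=6371·c=15343.030 ≈ 15343.0 km; running total=60139.3 km
Leg 6 bearing: y=sinΔλ·cosφ2=0.25631886, x=cosφ1·sinφ2-sinφ1·cosφ2·cosΔλ=0.61832708; θ=atan2(y, x)=22.5158° ≈ 22.5°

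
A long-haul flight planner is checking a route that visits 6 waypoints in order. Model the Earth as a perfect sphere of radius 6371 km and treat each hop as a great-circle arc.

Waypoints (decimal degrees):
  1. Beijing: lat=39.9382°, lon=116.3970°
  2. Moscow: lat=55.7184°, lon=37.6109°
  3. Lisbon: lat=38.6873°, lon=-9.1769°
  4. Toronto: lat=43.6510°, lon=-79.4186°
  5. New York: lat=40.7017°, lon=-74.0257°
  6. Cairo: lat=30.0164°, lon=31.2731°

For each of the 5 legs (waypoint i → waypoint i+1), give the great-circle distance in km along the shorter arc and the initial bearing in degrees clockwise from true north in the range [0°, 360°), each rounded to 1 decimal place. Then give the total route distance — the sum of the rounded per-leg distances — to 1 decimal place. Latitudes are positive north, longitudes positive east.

Leg 1: dist=5792.1 km, bearing=315.6°
Leg 2: dist=3909.9 km, bearing=261.1°
Leg 3: dist=5727.5 km, bearing=299.5°
Leg 4: dist=552.1 km, bearing=124.6°
Leg 5: dist=9028.8 km, bearing=57.7°
Total: 25010.4 km

Leg 1: φ1=0.6970531, φ2=0.9724695, Δφ=0.2754164, Δλ=-1.3750768 rad; a=sin²(Δφ/2)+cosφ1·cosφ2·sin²(Δλ/2)=0.1927868191; c=2·atan2(√a, √(1-a))=0.909137635; dist=6371·c=5792.116 ≈ 5792.1 km; running total=5792.1 km
Leg 1 bearing: y=sinΔλ·cosφ2=-0.55250696, x=cosφ1·sinφ2-sinφ1·cosφ2·cosΔλ=0.56321959; θ=atan2(y, x)=-44.4499° <0 so +360° → 315.5501° ≈ 315.6°
Leg 2: φ1=0.9724695, φ2=0.6752208, Δφ=-0.2972488, Δλ=-0.8166012 rad; a=sin²(Δφ/2)+cosφ1·cosφ2·sin²(Δλ/2)=0.0912395398; c=2·atan2(√a, √(1-a))=0.613703268; dist=6371·c=3909.904 ≈ 3909.9 km; running total=9702.0 km
Leg 2 bearing: y=sinΔλ·cosφ2=-0.56889651, x=cosφ1·sinφ2-sinφ1·cosφ2·cosΔλ=-0.08953384; θ=atan2(y, x)=-98.9439° <0 so +360° → 261.0561° ≈ 261.1°
Leg 3: φ1=0.6752208, φ2=0.7618537, Δφ=0.0866329, Δλ=-1.2259489 rad; a=sin²(Δφ/2)+cosφ1·cosφ2·sin²(Δλ/2)=0.1888045634; c=2·atan2(√a, √(1-a))=0.899002697; dist=6371·c=5727.546 ≈ 5727.5 km; running total=15429.5 km
Leg 3 bearing: y=sinΔλ·cosφ2=-0.68095976, x=cosφ1·sinφ2-sinφ1·cosφ2·cosΔλ=0.38590596; θ=atan2(y, x)=-60.4594° <0 so +360° → 299.5406° ≈ 299.5°
Leg 4: φ1=0.7618537, φ2=0.7103787, Δφ=-0.0514750, Δλ=0.0941239 rad; a=sin²(Δφ/2)+cosφ1·cosφ2·sin²(Δλ/2)=0.0018762961; c=2·atan2(√a, √(1-a))=0.086659580; dist=6371·c=552.108 ≈ 552.1 km; running total=15981.6 km
Leg 4 bearing: y=sinΔλ·cosφ2=0.07125139, x=cosφ1·sinφ2-sinφ1·cosφ2·cosΔλ=-0.04913594; θ=atan2(y, x)=124.5907° ≈ 124.6°
Leg 5: φ1=0.7103787, φ2=0.5238850, Δφ=-0.1864937, Δλ=1.8378108 rad; a=sin²(Δφ/2)+cosφ1·cosφ2·sin²(Δλ/2)=0.4234905156; c=2·atan2(√a, √(1-a))=1.417173825; dist=6371·c=9028.814 ≈ 9028.8 km; running total=25010.4 km
Leg 5 bearing: y=sinΔλ·cosφ2=0.83519793, x=cosφ1·sinφ2-sinφ1·cosφ2·cosΔλ=0.52823253; θ=atan2(y, x)=57.6881° ≈ 57.7°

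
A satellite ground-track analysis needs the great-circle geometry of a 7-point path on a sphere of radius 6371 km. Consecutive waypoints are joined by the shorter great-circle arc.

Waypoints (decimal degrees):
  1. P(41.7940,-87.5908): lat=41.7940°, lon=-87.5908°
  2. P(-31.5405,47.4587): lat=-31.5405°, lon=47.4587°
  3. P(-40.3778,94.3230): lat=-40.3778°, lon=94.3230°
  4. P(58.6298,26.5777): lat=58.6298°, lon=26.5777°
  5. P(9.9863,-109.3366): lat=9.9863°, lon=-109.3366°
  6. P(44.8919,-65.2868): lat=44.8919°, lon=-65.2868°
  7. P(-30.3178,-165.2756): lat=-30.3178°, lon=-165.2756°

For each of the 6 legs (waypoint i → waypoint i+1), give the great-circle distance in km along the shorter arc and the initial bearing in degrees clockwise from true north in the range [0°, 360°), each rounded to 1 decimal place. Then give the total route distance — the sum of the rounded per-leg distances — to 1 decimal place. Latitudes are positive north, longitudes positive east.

Leg 1: φ1=0.7294429, φ2=-0.5504856, Δφ=-1.2799285, Δλ=2.3570584 rad; a=sin²(Δφ/2)+cosφ1·cosφ2·sin²(Δλ/2)=0.8991557450; c=2·atan2(√a, √(1-a))=2.495282618; dist=6371·c=15897.446 ≈ 15897.4 km; running total=15897.4 km
Leg 1 bearing: y=sinΔλ·cosφ2=0.60212546, x=cosφ1·sinφ2-sinφ1·cosφ2·cosΔλ=0.01198729; θ=atan2(y, x)=88.8595° ≈ 88.9°
Leg 2: φ1=-0.5504856, φ2=-0.7047256, Δφ=-0.1542400, Δλ=0.8179363 rad; a=sin²(Δφ/2)+cosφ1·cosφ2·sin²(Δλ/2)=0.1086054279; c=2·atan2(√a, √(1-a))=0.671660973; dist=6371·c=4279.152 ≈ 4279.2 km; running total=20176.6 km
Leg 2 bearing: y=sinΔλ·cosφ2=0.55590543, x=cosφ1·sinφ2-sinφ1·cosφ2·cosΔλ=-0.27966105; θ=atan2(y, x)=116.7057° ≈ 116.7°
Leg 3: φ1=-0.7047256, φ2=1.0232830, Δφ=1.7280086, Δλ=-1.1823785 rad; a=sin²(Δφ/2)+cosφ1·cosφ2·sin²(Δλ/2)=0.7014696585; c=2·atan2(√a, √(1-a))=1.985522484; dist=6371·c=12649.764 ≈ 12649.8 km; running total=32826.4 km
Leg 3 bearing: y=sinΔλ·cosφ2=-0.48178840, x=cosφ1·sinφ2-sinφ1·cosφ2·cosΔλ=0.77815156; θ=atan2(y, x)=-31.7635° <0 so +360° → 328.2365° ≈ 328.2°
Leg 4: φ1=1.0232830, φ2=0.1742938, Δφ=-0.8489892, Δλ=-2.3721520 rad; a=sin²(Δφ/2)+cosφ1·cosφ2·sin²(Δλ/2)=0.6100967736; c=2·atan2(√a, √(1-a))=1.792809210; dist=6371·c=11421.987 ≈ 11422.0 km; running total=44248.4 km
Leg 4 bearing: y=sinΔλ·cosφ2=-0.68519266, x=cosφ1·sinφ2-sinφ1·cosφ2·cosΔλ=0.69428080; θ=atan2(y, x)=-44.6225° <0 so +360° → 315.3775° ≈ 315.4°
Leg 5: φ1=0.1742938, φ2=0.7835115, Δφ=0.6092176, Δλ=0.7688140 rad; a=sin²(Δφ/2)+cosφ1·cosφ2·sin²(Δλ/2)=0.1880719337; c=2·atan2(√a, √(1-a))=0.897129259; dist=6371·c=5715.611 ≈ 5715.6 km; running total=49964.0 km
Leg 5 bearing: y=sinΔλ·cosφ2=0.49256627, x=cosφ1·sinφ2-sinφ1·cosφ2·cosΔλ=0.60678003; θ=atan2(y, x)=39.0687° ≈ 39.1°
Leg 6: φ1=0.7835115, φ2=-0.5291454, Δφ=-1.3126569, Δλ=-1.7451338 rad; a=sin²(Δφ/2)+cosφ1·cosφ2·sin²(Δλ/2)=0.7311738632; c=2·atan2(√a, √(1-a))=2.051437419; dist=6371·c=13069.708 ≈ 13069.7 km; running total=63033.7 km
Leg 6 bearing: y=sinΔλ·cosφ2=-0.85015352, x=cosφ1·sinφ2-sinφ1·cosφ2·cosΔλ=-0.25193963; θ=atan2(y, x)=-106.5070° <0 so +360° → 253.4930° ≈ 253.5°

Leg 1: dist=15897.4 km, bearing=88.9°
Leg 2: dist=4279.2 km, bearing=116.7°
Leg 3: dist=12649.8 km, bearing=328.2°
Leg 4: dist=11422.0 km, bearing=315.4°
Leg 5: dist=5715.6 km, bearing=39.1°
Leg 6: dist=13069.7 km, bearing=253.5°
Total: 63033.7 km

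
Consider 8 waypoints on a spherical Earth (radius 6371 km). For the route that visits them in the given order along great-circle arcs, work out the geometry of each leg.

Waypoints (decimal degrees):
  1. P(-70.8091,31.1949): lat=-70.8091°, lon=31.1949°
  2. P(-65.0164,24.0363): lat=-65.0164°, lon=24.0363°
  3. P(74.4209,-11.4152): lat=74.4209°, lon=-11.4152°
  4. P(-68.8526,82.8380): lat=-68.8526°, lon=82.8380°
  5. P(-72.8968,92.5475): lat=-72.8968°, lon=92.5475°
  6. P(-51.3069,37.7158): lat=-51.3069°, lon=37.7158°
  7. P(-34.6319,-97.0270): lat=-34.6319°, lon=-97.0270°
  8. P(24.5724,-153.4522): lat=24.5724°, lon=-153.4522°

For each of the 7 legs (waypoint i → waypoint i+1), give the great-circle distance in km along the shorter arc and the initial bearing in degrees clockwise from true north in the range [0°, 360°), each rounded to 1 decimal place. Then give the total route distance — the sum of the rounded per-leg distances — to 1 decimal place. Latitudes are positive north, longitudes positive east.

Leg 1: φ1=-1.2358519, φ2=-1.1347502, Δφ=0.1011017, Δλ=-0.1249411 rad; a=sin²(Δφ/2)+cosφ1·cosφ2·sin²(Δλ/2)=0.0030943264; c=2·atan2(√a, √(1-a))=0.111310795; dist=6371·c=709.161 ≈ 709.2 km; running total=709.2 km
Leg 1 bearing: y=sinΔλ·cosφ2=-0.05263281, x=cosφ1·sinφ2-sinφ1·cosφ2·cosΔλ=0.09782021; θ=atan2(y, x)=-28.2828° <0 so +360° → 331.7172° ≈ 331.7°
Leg 2: φ1=-1.1347502, φ2=1.2988897, Δφ=2.4336400, Δλ=-0.6187454 rad; a=sin²(Δφ/2)+cosφ1·cosφ2·sin²(Δλ/2)=0.8903621888; c=2·atan2(√a, √(1-a))=2.466620541; dist=6371·c=15714.839 ≈ 15714.8 km; running total=16424.0 km
Leg 2 bearing: y=sinΔλ·cosφ2=-0.15577337, x=cosφ1·sinφ2-sinφ1·cosφ2·cosΔλ=0.60514800; θ=atan2(y, x)=-14.4353° <0 so +360° → 345.5647° ≈ 345.6°
Leg 3: φ1=1.2988897, φ2=-1.2017046, Δφ=-2.5005943, Δλ=1.6450287 rad; a=sin²(Δφ/2)+cosφ1·cosφ2·sin²(Δλ/2)=0.9527880195; c=2·atan2(√a, √(1-a))=2.703532079; dist=6371·c=17224.203 ≈ 17224.2 km; running total=33648.2 km
Leg 3 bearing: y=sinΔλ·cosφ2=0.35977496, x=cosφ1·sinφ2-sinφ1·cosφ2·cosΔλ=-0.22470873; θ=atan2(y, x)=121.9881° ≈ 122.0°
Leg 4: φ1=-1.2017046, φ2=-1.2722892, Δφ=-0.0705846, Δλ=0.1694627 rad; a=sin²(Δφ/2)+cosφ1·cosφ2·sin²(Δλ/2)=0.0020049415; c=2·atan2(√a, √(1-a))=0.089583098; dist=6371·c=570.734 ≈ 570.7 km; running total=34218.9 km
Leg 4 bearing: y=sinΔλ·cosφ2=0.04959973, x=cosφ1·sinφ2-sinφ1·cosφ2·cosΔλ=-0.07445504; θ=atan2(y, x)=146.3296° ≈ 146.3°
Leg 5: φ1=-1.2722892, φ2=-0.8954743, Δφ=0.3768148, Δλ=-0.9569937 rad; a=sin²(Δφ/2)+cosφ1·cosφ2·sin²(Δλ/2)=0.0740578301; c=2·atan2(√a, √(1-a))=0.551223570; dist=6371·c=3511.845 ≈ 3511.8 km; running total=37730.7 km
Leg 5 bearing: y=sinΔλ·cosφ2=-0.51103634, x=cosφ1·sinφ2-sinφ1·cosφ2·cosΔλ=0.11460773; θ=atan2(y, x)=-77.3597° <0 so +360° → 282.6403° ≈ 282.6°
Leg 6: φ1=-0.8954743, φ2=-0.6044407, Δφ=0.2910337, Δλ=-2.3517055 rad; a=sin²(Δφ/2)+cosφ1·cosφ2·sin²(Δλ/2)=0.4592628569; c=2·atan2(√a, √(1-a))=1.489231632; dist=6371·c=9487.895 ≈ 9487.9 km; running total=47218.6 km
Leg 6 bearing: y=sinΔλ·cosφ2=-0.58442758, x=cosφ1·sinφ2-sinφ1·cosφ2·cosΔλ=-0.80734524; θ=atan2(y, x)=-144.0997° <0 so +360° → 215.9003° ≈ 215.9°
Leg 7: φ1=-0.6044407, φ2=0.4288693, Δφ=1.0333100, Δλ=-0.9848055 rad; a=sin²(Δφ/2)+cosφ1·cosφ2·sin²(Δλ/2)=0.4112470290; c=2·atan2(√a, √(1-a))=1.392344761; dist=6371·c=8870.628 ≈ 8870.6 km; running total=56089.2 km
Leg 7 bearing: y=sinΔλ·cosφ2=-0.75771028, x=cosφ1·sinφ2-sinφ1·cosφ2·cosΔλ=0.62798628; θ=atan2(y, x)=-50.3482° <0 so +360° → 309.6518° ≈ 309.7°

Leg 1: dist=709.2 km, bearing=331.7°
Leg 2: dist=15714.8 km, bearing=345.6°
Leg 3: dist=17224.2 km, bearing=122.0°
Leg 4: dist=570.7 km, bearing=146.3°
Leg 5: dist=3511.8 km, bearing=282.6°
Leg 6: dist=9487.9 km, bearing=215.9°
Leg 7: dist=8870.6 km, bearing=309.7°
Total: 56089.2 km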